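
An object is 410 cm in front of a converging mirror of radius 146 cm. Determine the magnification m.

m = -0.217

f = R/2 = 146/2 = 73.00 cm.
1/d_i = 1/f − 1/d_o = 1/(73.00) − 1/(410) = 0.01126, so d_i = 88.81 cm.
m = −d_i/d_o = −(88.81)/(410) = -0.217.
The image is real, inverted and reduced, in front of the mirror.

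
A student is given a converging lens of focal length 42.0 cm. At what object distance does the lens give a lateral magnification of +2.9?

m = −d_i/d_o ⇒ d_i = −m·d_o.
1/f = 1/d_o + 1/d_i = 1/d_o − 1/(m·d_o) = (1 − 1/m)/d_o, so d_o = f(1 − 1/m) = (42.00)(1 − 1/(+2.9)) = 27.5 cm.

27.5 cm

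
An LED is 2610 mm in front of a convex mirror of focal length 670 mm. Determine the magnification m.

For a convex mirror, f = -670 mm.
1/d_i = 1/f − 1/d_o = 1/(-670.0) − 1/(2610) = -0.001876, so d_i = -533.1 mm.
m = −d_i/d_o = −(-533.1)/(2610) = +0.204.
The image is virtual, upright and reduced, behind the mirror.

m = +0.204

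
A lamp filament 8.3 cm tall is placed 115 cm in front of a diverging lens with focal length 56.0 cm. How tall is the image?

For a diverging lens, f = -56.0 cm.
1/d_i = 1/f − 1/d_o = 1/(-56.00) − 1/(115) = -0.02655, so d_i = -37.66 cm.
m = −d_i/d_o = +0.3275.
|h_i| = |m|·h_o = 0.3275 × 8.3 = 2.72 cm. The image is virtual, upright and reduced, on the same side as the object.

2.72 cm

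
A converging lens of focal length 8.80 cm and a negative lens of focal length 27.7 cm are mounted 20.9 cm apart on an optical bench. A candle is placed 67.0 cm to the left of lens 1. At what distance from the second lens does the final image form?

Lens 1: 1/d_i1 = 1/f₁ − 1/d_o1 = 1/(8.80) − 1/(67.0) = 0.09871, so d_i1 = 10.13 cm.
The intermediate image is 10.13 cm to the right of lens 1, which is 20.9 − (10.13) = 10.77 cm to the left of lens 2, so d_o2 = +10.77 cm.
Lens 2 is diverging, so f₂ = −27.7 cm.
Lens 2: 1/d_i2 = 1/f₂ − 1/d_o2 = 1/(-27.7) − 1/(10.77) = -0.1290, so d_i2 = -7.75 cm.
The final image is virtual, 7.75 cm to the left of lens 2 (overall magnification ≈ -0.11).

7.75 cm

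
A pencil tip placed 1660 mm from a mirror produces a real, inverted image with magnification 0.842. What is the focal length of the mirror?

f = 759 mm (concave)

m = −d_i/d_o ⇒ d_i = −m·d_o = −(-0.842)·(1660) = 1398 mm.
1/f = 1/d_o + 1/d_i = 1/(1660) + 1/(1398) = 0.001318, so f = 759 mm.
Since f is positive, the mirror is concave.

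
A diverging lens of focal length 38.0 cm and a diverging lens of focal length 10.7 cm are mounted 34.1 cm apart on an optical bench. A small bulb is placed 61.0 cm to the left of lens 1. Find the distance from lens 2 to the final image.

9.02 cm

Lens 1 is diverging, so f₁ = −38.0 cm.
Lens 1: 1/d_i1 = 1/f₁ − 1/d_o1 = 1/(-38.0) − 1/(61.0) = -0.04271, so d_i1 = -23.41 cm.
The intermediate image is 23.41 cm to the left of lens 1 (virtual), which is 34.1 − (-23.41) = 57.51 cm to the left of lens 2, so d_o2 = +57.51 cm.
Lens 2 is diverging, so f₂ = −10.7 cm.
Lens 2: 1/d_i2 = 1/f₂ − 1/d_o2 = 1/(-10.7) − 1/(57.51) = -0.1108, so d_i2 = -9.02 cm.
The final image is virtual, 9.02 cm to the left of lens 2 (overall magnification ≈ 0.060).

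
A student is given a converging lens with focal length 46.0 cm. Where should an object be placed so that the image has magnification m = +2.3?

m = −d_i/d_o ⇒ d_i = −m·d_o.
1/f = 1/d_o + 1/d_i = 1/d_o − 1/(m·d_o) = (1 − 1/m)/d_o, so d_o = f(1 − 1/m) = (46.00)(1 − 1/(+2.3)) = 26.0 cm.

26.0 cm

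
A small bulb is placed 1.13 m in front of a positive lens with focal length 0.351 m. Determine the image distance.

Lens equation: 1/s_i = 1/f − 1/s_o = 1/(0.3510) − 1/(1.13) = 2.849 − 0.8850 = 1.964, so s_i = 0.509 m.
The image is real, inverted and reduced, on the far side of the lens.

0.509 m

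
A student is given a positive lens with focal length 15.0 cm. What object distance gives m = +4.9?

m = −d_i/d_o ⇒ d_i = −m·d_o.
1/f = 1/d_o + 1/d_i = 1/d_o − 1/(m·d_o) = (1 − 1/m)/d_o, so d_o = f(1 − 1/m) = (15.00)(1 − 1/(+4.9)) = 11.9 cm.

11.9 cm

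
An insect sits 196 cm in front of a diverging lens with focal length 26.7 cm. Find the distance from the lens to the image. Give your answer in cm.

23.5 cm

For a diverging lens, f = -26.7 cm.
Thin-lens equation: 1/s_i = 1/f − 1/s_o = 1/(-26.70) − 1/(196) = -0.03745 − 0.005102 = -0.04256, so s_i = -23.5 cm.
The image is virtual, upright and reduced, on the same side as the object.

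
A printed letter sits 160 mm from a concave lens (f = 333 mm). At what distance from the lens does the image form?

For a concave lens, f = -333 mm.
Lens equation: 1/v = 1/f − 1/u = 1/(-333.0) − 1/(160) = -0.003003 − 0.006250 = -0.009253, so v = -108 mm.
The image is virtual, upright and reduced, on the same side as the object.

108 mm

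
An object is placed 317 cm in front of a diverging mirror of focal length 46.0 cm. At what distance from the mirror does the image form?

For a diverging mirror, f = -46.0 cm.
Mirror equation: 1/v = 1/f − 1/u = 1/(-46.00) − 1/(317) = -0.02174 − 0.003155 = -0.02489, so v = -40.2 cm.
The image is virtual, upright and reduced, behind the mirror.

40.2 cm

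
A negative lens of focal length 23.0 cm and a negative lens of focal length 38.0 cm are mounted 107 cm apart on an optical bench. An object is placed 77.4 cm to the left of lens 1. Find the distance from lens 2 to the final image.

29.1 cm

Lens 1 is diverging, so f₁ = −23.0 cm.
Lens 1: 1/d_i1 = 1/f₁ − 1/d_o1 = 1/(-23.0) − 1/(77.4) = -0.05640, so d_i1 = -17.73 cm.
The intermediate image is 17.73 cm to the left of lens 1 (virtual), which is 107 − (-17.73) = 124.7 cm to the left of lens 2, so d_o2 = +124.7 cm.
Lens 2 is diverging, so f₂ = −38.0 cm.
Lens 2: 1/d_i2 = 1/f₂ − 1/d_o2 = 1/(-38.0) − 1/(124.7) = -0.03434, so d_i2 = -29.1 cm.
The final image is virtual, 29.1 cm to the left of lens 2 (overall magnification ≈ 0.053).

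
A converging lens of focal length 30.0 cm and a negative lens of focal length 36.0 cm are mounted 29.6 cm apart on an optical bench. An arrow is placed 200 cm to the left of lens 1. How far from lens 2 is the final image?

Lens 1: 1/d_i1 = 1/f₁ − 1/d_o1 = 1/(30.0) − 1/(200) = 0.02833, so d_i1 = 35.29 cm.
The intermediate image is 35.29 cm to the right of lens 1, which lies 5.690 cm to the right of lens 2 — a virtual object — so d_o2 = −5.690 cm.
Lens 2 is diverging, so f₂ = −36.0 cm.
Lens 2: 1/d_i2 = 1/f₂ − 1/d_o2 = 1/(-36.0) − 1/(-5.690) = 0.1480, so d_i2 = 6.76 cm.
The final image is real, 6.76 cm to the right of lens 2 (overall magnification ≈ -0.21).

6.76 cm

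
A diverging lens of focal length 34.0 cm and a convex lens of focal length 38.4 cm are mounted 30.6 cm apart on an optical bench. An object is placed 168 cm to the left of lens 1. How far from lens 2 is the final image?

Lens 1 is diverging, so f₁ = −34.0 cm.
Lens 1: 1/d_i1 = 1/f₁ − 1/d_o1 = 1/(-34.0) − 1/(168) = -0.03536, so d_i1 = -28.28 cm.
The intermediate image is 28.28 cm to the left of lens 1 (virtual), which is 30.6 − (-28.28) = 58.88 cm to the left of lens 2, so d_o2 = +58.88 cm.
Lens 2: 1/d_i2 = 1/f₂ − 1/d_o2 = 1/(38.4) − 1/(58.88) = 0.009058, so d_i2 = 110 cm.
The final image is real, 110 cm to the right of lens 2 (overall magnification ≈ -0.32).

110 cm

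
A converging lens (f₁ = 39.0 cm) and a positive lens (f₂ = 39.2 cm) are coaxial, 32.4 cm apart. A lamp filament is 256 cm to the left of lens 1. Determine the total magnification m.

m = -0.133

Lens 1: 1/d_i1 = 1/(39.0) − 1/(256) = 0.02173, so d_i1 = 46.01 cm; m₁ = −d_i1/d_o1 = -0.1797.
d_o2 = 32.4 − (46.01) = -13.61 cm (virtual object).
Lens 2: 1/d_i2 = 1/(39.2) − 1/(-13.61) = 0.09899, so d_i2 = 10.10 cm; m₂ = −d_i2/d_o2 = +0.7423.
m = m₁·m₂ = (-0.1797)(+0.7423) = -0.133.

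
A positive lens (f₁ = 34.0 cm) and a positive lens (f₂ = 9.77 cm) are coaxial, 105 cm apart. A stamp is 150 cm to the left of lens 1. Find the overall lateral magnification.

Lens 1: 1/d_i1 = 1/(34.0) − 1/(150) = 0.02275, so d_i1 = 43.97 cm; m₁ = −d_i1/d_o1 = -0.2931.
d_o2 = 105 − (43.97) = 61.03 cm.
Lens 2: 1/d_i2 = 1/(9.77) − 1/(61.03) = 0.08597, so d_i2 = 11.63 cm; m₂ = −d_i2/d_o2 = -0.1906.
m = m₁·m₂ = (-0.2931)(-0.1906) = +0.0559.

m = +0.0559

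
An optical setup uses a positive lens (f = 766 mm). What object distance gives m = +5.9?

636 mm

m = −d_i/d_o ⇒ d_i = −m·d_o.
1/f = 1/d_o + 1/d_i = 1/d_o − 1/(m·d_o) = (1 − 1/m)/d_o, so d_o = f(1 − 1/m) = (766.0)(1 − 1/(+5.9)) = 636 mm.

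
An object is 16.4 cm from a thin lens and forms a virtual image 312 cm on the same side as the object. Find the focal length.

Virtual image ⇒ d_i = −312 cm.
1/f = 1/d_o + 1/d_i = 1/(16.4) + 1/(-312) = 0.05777, so f = 17.3 cm.
Since f is positive, the thin lens is converging.

f = 17.3 cm (converging)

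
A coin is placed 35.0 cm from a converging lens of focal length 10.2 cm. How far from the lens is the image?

Thin-lens equation: 1/q = 1/f − 1/p = 1/(10.20) − 1/(35.0) = 0.09804 − 0.02857 = 0.06947, so q = 14.4 cm.
The image is real, inverted and reduced, on the far side of the lens.

14.4 cm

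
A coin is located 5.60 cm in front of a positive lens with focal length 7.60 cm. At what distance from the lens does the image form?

Lens equation: 1/v = 1/f − 1/u = 1/(7.600) − 1/(5.60) = 0.1316 − 0.1786 = -0.04699, so v = -21.3 cm.
The image is virtual, upright and enlarged, on the same side as the object.

21.3 cm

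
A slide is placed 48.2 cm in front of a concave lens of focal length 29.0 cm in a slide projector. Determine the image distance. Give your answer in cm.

For a concave lens, f = -29.0 cm.
Thin-lens equation: 1/s_i = 1/f − 1/s_o = 1/(-29.00) − 1/(48.2) = -0.03448 − 0.02075 = -0.05523, so s_i = -18.1 cm.
The image is virtual, upright and reduced, on the same side as the object.

18.1 cm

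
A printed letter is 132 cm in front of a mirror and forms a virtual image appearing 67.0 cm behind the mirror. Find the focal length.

f = -136 cm (convex)

Virtual image ⇒ d_i = −67.0 cm.
1/f = 1/d_o + 1/d_i = 1/(132) + 1/(-67.0) = -0.007350, so f = -136 cm.
Since f is negative, the mirror is convex.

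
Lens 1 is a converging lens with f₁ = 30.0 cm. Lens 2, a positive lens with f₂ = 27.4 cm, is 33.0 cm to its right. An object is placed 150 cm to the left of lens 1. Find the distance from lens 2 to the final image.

Lens 1: 1/d_i1 = 1/f₁ − 1/d_o1 = 1/(30.0) − 1/(150) = 0.02667, so d_i1 = 37.50 cm.
The intermediate image is 37.50 cm to the right of lens 1, which lies 4.500 cm to the right of lens 2 — a virtual object — so d_o2 = −4.500 cm.
Lens 2: 1/d_i2 = 1/f₂ − 1/d_o2 = 1/(27.4) − 1/(-4.500) = 0.2587, so d_i2 = 3.87 cm.
The final image is real, 3.87 cm to the right of lens 2 (overall magnification ≈ -0.21).

3.87 cm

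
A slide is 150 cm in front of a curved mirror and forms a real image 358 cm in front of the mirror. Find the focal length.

f = 106 cm (concave)

Real image ⇒ d_i = +358 cm.
1/f = 1/d_o + 1/d_i = 1/(150) + 1/(358) = 0.009460, so f = 106 cm.
Since f is positive, the curved mirror is concave.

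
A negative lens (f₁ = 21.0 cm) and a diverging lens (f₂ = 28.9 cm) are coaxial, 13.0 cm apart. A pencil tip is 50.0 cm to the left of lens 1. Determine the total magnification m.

m = +0.151

f₁ = −21.0 cm (diverging).
Lens 1: 1/d_i1 = 1/(-21.0) − 1/(50.0) = -0.06762, so d_i1 = -14.79 cm; m₁ = −d_i1/d_o1 = +0.2958.
d_o2 = 13.0 − (-14.79) = 27.79 cm.
f₂ = −28.9 cm (diverging).
Lens 2: 1/d_i2 = 1/(-28.9) − 1/(27.79) = -0.07059, so d_i2 = -14.17 cm; m₂ = −d_i2/d_o2 = +0.5098.
m = m₁·m₂ = (+0.2958)(+0.5098) = +0.151.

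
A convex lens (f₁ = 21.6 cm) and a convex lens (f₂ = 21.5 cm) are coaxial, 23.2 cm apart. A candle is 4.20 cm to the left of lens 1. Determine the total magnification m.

m = -3.86

Lens 1: 1/d_i1 = 1/(21.6) − 1/(4.20) = -0.1918, so d_i1 = -5.214 cm; m₁ = −d_i1/d_o1 = +1.241.
d_o2 = 23.2 − (-5.214) = 28.41 cm.
Lens 2: 1/d_i2 = 1/(21.5) − 1/(28.41) = 0.01131, so d_i2 = 88.40 cm; m₂ = −d_i2/d_o2 = -3.111.
m = m₁·m₂ = (+1.241)(-3.111) = -3.86.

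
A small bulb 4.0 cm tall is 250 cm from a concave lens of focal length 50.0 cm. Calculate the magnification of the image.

m = +0.167

For a concave lens, f = -50.0 cm.
1/d_i = 1/f − 1/d_o = 1/(-50.00) − 1/(250) = -0.02400, so d_i = -41.67 cm.
m = −d_i/d_o = −(-41.67)/(250) = +0.167.
The image is virtual, upright and reduced, on the same side as the object.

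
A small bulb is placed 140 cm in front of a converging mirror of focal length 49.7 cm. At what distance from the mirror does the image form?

77.1 cm

Mirror equation: 1/q = 1/f − 1/p = 1/(49.70) − 1/(140) = 0.02012 − 0.007143 = 0.01298, so q = 77.1 cm.
The image is real, inverted and reduced, in front of the mirror.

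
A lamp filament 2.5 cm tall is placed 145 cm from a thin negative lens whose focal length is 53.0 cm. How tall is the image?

For a negative lens, f = -53.0 cm.
1/d_i = 1/f − 1/d_o = 1/(-53.00) − 1/(145) = -0.02576, so d_i = -38.81 cm.
m = −d_i/d_o = +0.2677.
|h_i| = |m|·h_o = 0.2677 × 2.5 = 0.669 cm. The image is virtual, upright and reduced, on the same side as the object.

0.669 cm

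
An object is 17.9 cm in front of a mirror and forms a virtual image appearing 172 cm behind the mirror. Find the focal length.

Virtual image ⇒ d_i = −172 cm.
1/f = 1/d_o + 1/d_i = 1/(17.9) + 1/(-172) = 0.05005, so f = 20.0 cm.
Since f is positive, the mirror is concave.

f = 20.0 cm (concave)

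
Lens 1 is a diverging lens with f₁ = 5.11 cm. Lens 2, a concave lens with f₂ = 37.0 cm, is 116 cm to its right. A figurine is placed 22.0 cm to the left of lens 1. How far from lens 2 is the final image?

Lens 1 is diverging, so f₁ = −5.11 cm.
Lens 1: 1/d_i1 = 1/f₁ − 1/d_o1 = 1/(-5.11) − 1/(22.0) = -0.2411, so d_i1 = -4.147 cm.
The intermediate image is 4.147 cm to the left of lens 1 (virtual), which is 116 − (-4.147) = 120.1 cm to the left of lens 2, so d_o2 = +120.1 cm.
Lens 2 is diverging, so f₂ = −37.0 cm.
Lens 2: 1/d_i2 = 1/f₂ − 1/d_o2 = 1/(-37.0) − 1/(120.1) = -0.03535, so d_i2 = -28.3 cm.
The final image is virtual, 28.3 cm to the left of lens 2 (overall magnification ≈ 0.044).

28.3 cm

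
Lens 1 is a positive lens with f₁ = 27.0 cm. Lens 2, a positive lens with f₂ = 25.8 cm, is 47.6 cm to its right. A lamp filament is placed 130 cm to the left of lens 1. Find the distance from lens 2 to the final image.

Lens 1: 1/d_i1 = 1/f₁ − 1/d_o1 = 1/(27.0) − 1/(130) = 0.02934, so d_i1 = 34.08 cm.
The intermediate image is 34.08 cm to the right of lens 1, which is 47.6 − (34.08) = 13.52 cm to the left of lens 2, so d_o2 = +13.52 cm.
Lens 2: 1/d_i2 = 1/f₂ − 1/d_o2 = 1/(25.8) − 1/(13.52) = -0.03520, so d_i2 = -28.4 cm.
The final image is virtual, 28.4 cm to the left of lens 2 (overall magnification ≈ -0.55).

28.4 cm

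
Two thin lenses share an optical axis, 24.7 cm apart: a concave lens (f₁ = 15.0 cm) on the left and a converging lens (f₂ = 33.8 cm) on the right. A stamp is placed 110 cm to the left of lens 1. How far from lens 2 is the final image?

Lens 1 is diverging, so f₁ = −15.0 cm.
Lens 1: 1/d_i1 = 1/f₁ − 1/d_o1 = 1/(-15.0) − 1/(110) = -0.07576, so d_i1 = -13.20 cm.
The intermediate image is 13.20 cm to the left of lens 1 (virtual), which is 24.7 − (-13.20) = 37.90 cm to the left of lens 2, so d_o2 = +37.90 cm.
Lens 2: 1/d_i2 = 1/f₂ − 1/d_o2 = 1/(33.8) − 1/(37.90) = 0.003201, so d_i2 = 312 cm.
The final image is real, 312 cm to the right of lens 2 (overall magnification ≈ -0.99).

312 cm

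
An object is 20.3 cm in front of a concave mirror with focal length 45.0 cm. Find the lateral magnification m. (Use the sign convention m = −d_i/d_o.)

1/d_i = 1/f − 1/d_o = 1/(45.00) − 1/(20.3) = -0.02704, so d_i = -36.98 cm.
m = −d_i/d_o = −(-36.98)/(20.3) = +1.82.
The image is virtual, upright and enlarged, behind the mirror.

m = +1.82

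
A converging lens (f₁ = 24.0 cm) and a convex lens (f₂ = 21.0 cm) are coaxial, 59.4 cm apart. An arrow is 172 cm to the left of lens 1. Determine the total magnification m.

m = +0.324

Lens 1: 1/d_i1 = 1/(24.0) − 1/(172) = 0.03585, so d_i1 = 27.89 cm; m₁ = −d_i1/d_o1 = -0.1622.
d_o2 = 59.4 − (27.89) = 31.51 cm.
Lens 2: 1/d_i2 = 1/(21.0) − 1/(31.51) = 0.01588, so d_i2 = 62.96 cm; m₂ = −d_i2/d_o2 = -1.998.
m = m₁·m₂ = (-0.1622)(-1.998) = +0.324.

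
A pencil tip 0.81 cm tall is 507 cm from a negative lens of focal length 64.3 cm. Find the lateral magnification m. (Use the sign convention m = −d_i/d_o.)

m = +0.113

For a negative lens, f = -64.3 cm.
1/d_i = 1/f − 1/d_o = 1/(-64.30) − 1/(507) = -0.01752, so d_i = -57.06 cm.
m = −d_i/d_o = −(-57.06)/(507) = +0.113.
The image is virtual, upright and reduced, on the same side as the object.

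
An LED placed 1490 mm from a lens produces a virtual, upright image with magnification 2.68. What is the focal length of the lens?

m = −d_i/d_o ⇒ d_i = −m·d_o = −(+2.68)·(1490) = -3993 mm.
1/f = 1/d_o + 1/d_i = 1/(1490) + 1/(-3993) = 0.0004207, so f = 2380 mm.
Since f is positive, the lens is converging.

f = 2380 mm (converging)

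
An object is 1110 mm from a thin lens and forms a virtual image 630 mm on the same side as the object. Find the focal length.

f = -1460 mm (diverging)

Virtual image ⇒ d_i = −630 mm.
1/f = 1/d_o + 1/d_i = 1/(1110) + 1/(-630) = -0.0006864, so f = -1460 mm.
Since f is negative, the thin lens is diverging.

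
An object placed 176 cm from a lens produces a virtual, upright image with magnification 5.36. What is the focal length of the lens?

m = −d_i/d_o ⇒ d_i = −m·d_o = −(+5.36)·(176) = -943.4 cm.
1/f = 1/d_o + 1/d_i = 1/(176) + 1/(-943.4) = 0.004622, so f = 216 cm.
Since f is positive, the lens is converging.

f = 216 cm (converging)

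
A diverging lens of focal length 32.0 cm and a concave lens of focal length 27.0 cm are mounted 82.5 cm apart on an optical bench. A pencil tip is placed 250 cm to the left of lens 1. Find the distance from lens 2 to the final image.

Lens 1 is diverging, so f₁ = −32.0 cm.
Lens 1: 1/d_i1 = 1/f₁ − 1/d_o1 = 1/(-32.0) − 1/(250) = -0.03525, so d_i1 = -28.37 cm.
The intermediate image is 28.37 cm to the left of lens 1 (virtual), which is 82.5 − (-28.37) = 110.9 cm to the left of lens 2, so d_o2 = +110.9 cm.
Lens 2 is diverging, so f₂ = −27.0 cm.
Lens 2: 1/d_i2 = 1/f₂ − 1/d_o2 = 1/(-27.0) − 1/(110.9) = -0.04605, so d_i2 = -21.7 cm.
The final image is virtual, 21.7 cm to the left of lens 2 (overall magnification ≈ 0.022).

21.7 cm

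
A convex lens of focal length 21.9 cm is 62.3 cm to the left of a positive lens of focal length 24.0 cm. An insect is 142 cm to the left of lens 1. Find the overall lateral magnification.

m = +0.353

Lens 1: 1/d_i1 = 1/(21.9) − 1/(142) = 0.03862, so d_i1 = 25.89 cm; m₁ = −d_i1/d_o1 = -0.1823.
d_o2 = 62.3 − (25.89) = 36.41 cm.
Lens 2: 1/d_i2 = 1/(24.0) − 1/(36.41) = 0.01420, so d_i2 = 70.41 cm; m₂ = −d_i2/d_o2 = -1.934.
m = m₁·m₂ = (-0.1823)(-1.934) = +0.353.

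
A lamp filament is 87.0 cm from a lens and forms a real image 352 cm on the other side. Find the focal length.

f = 69.8 cm (converging)

Real image ⇒ d_i = +352 cm.
1/f = 1/d_o + 1/d_i = 1/(87.0) + 1/(352) = 0.01434, so f = 69.8 cm.
Since f is positive, the lens is converging.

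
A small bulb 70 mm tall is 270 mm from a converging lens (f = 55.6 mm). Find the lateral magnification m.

1/d_i = 1/f − 1/d_o = 1/(55.60) − 1/(270) = 0.01428, so d_i = 70.02 mm.
m = −d_i/d_o = −(70.02)/(270) = -0.259.
The image is real, inverted and reduced, on the far side of the lens.

m = -0.259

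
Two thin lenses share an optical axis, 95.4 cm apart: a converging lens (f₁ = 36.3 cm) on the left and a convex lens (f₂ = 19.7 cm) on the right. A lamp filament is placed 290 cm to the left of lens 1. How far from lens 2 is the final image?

31.0 cm

Lens 1: 1/d_i1 = 1/f₁ − 1/d_o1 = 1/(36.3) − 1/(290) = 0.02410, so d_i1 = 41.49 cm.
The intermediate image is 41.49 cm to the right of lens 1, which is 95.4 − (41.49) = 53.91 cm to the left of lens 2, so d_o2 = +53.91 cm.
Lens 2: 1/d_i2 = 1/f₂ − 1/d_o2 = 1/(19.7) − 1/(53.91) = 0.03221, so d_i2 = 31.0 cm.
The final image is real, 31.0 cm to the right of lens 2 (overall magnification ≈ 0.082).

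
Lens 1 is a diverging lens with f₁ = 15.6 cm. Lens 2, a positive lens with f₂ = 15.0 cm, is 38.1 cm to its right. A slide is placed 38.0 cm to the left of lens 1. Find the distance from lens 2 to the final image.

21.6 cm

Lens 1 is diverging, so f₁ = −15.6 cm.
Lens 1: 1/d_i1 = 1/f₁ − 1/d_o1 = 1/(-15.6) − 1/(38.0) = -0.09042, so d_i1 = -11.06 cm.
The intermediate image is 11.06 cm to the left of lens 1 (virtual), which is 38.1 − (-11.06) = 49.16 cm to the left of lens 2, so d_o2 = +49.16 cm.
Lens 2: 1/d_i2 = 1/f₂ − 1/d_o2 = 1/(15.0) − 1/(49.16) = 0.04632, so d_i2 = 21.6 cm.
The final image is real, 21.6 cm to the right of lens 2 (overall magnification ≈ -0.13).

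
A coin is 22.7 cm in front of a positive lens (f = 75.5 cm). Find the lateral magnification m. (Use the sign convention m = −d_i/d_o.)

m = +1.43

1/d_i = 1/f − 1/d_o = 1/(75.50) − 1/(22.7) = -0.03081, so d_i = -32.46 cm.
m = −d_i/d_o = −(-32.46)/(22.7) = +1.43.
The image is virtual, upright and enlarged, on the same side as the object.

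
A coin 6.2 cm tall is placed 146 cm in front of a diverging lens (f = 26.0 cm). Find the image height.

For a diverging lens, f = -26.0 cm.
1/d_i = 1/f − 1/d_o = 1/(-26.00) − 1/(146) = -0.04531, so d_i = -22.07 cm.
m = −d_i/d_o = +0.1512.
|h_i| = |m|·h_o = 0.1512 × 6.2 = 0.937 cm. The image is virtual, upright and reduced, on the same side as the object.

0.937 cm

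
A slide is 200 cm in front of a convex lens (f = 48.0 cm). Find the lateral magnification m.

m = -0.316

1/d_i = 1/f − 1/d_o = 1/(48.00) − 1/(200) = 0.01583, so d_i = 63.16 cm.
m = −d_i/d_o = −(63.16)/(200) = -0.316.
The image is real, inverted and reduced, on the far side of the lens.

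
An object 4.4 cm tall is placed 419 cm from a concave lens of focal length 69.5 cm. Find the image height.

For a concave lens, f = -69.5 cm.
1/d_i = 1/f − 1/d_o = 1/(-69.50) − 1/(419) = -0.01678, so d_i = -59.61 cm.
m = −d_i/d_o = +0.1423.
|h_i| = |m|·h_o = 0.1423 × 4.4 = 0.626 cm. The image is virtual, upright and reduced, on the same side as the object.

0.626 cm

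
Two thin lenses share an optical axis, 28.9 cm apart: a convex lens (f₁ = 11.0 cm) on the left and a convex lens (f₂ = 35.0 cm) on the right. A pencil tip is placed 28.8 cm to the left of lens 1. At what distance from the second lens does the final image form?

Lens 1: 1/d_i1 = 1/f₁ − 1/d_o1 = 1/(11.0) − 1/(28.8) = 0.05619, so d_i1 = 17.80 cm.
The intermediate image is 17.80 cm to the right of lens 1, which is 28.9 − (17.80) = 11.10 cm to the left of lens 2, so d_o2 = +11.10 cm.
Lens 2: 1/d_i2 = 1/f₂ − 1/d_o2 = 1/(35.0) − 1/(11.10) = -0.06152, so d_i2 = -16.3 cm.
The final image is virtual, 16.3 cm to the left of lens 2 (overall magnification ≈ -0.91).

16.3 cm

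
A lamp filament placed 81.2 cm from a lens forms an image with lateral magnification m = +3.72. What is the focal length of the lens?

f = 111 cm (converging)

m = −d_i/d_o ⇒ d_i = −m·d_o = −(+3.72)·(81.2) = -302.1 cm.
1/f = 1/d_o + 1/d_i = 1/(81.2) + 1/(-302.1) = 0.009005, so f = 111 cm.
Since f is positive, the lens is converging.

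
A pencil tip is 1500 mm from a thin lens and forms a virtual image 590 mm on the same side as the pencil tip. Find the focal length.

f = -973 mm (diverging)

Virtual image ⇒ d_i = −590 mm.
1/f = 1/d_o + 1/d_i = 1/(1500) + 1/(-590) = -0.001028, so f = -973 mm.
Since f is negative, the thin lens is diverging.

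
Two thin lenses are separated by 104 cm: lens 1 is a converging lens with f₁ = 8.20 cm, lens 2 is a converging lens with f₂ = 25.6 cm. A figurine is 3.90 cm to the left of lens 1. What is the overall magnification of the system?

m = -0.569

Lens 1: 1/d_i1 = 1/(8.20) − 1/(3.90) = -0.1345, so d_i1 = -7.437 cm; m₁ = −d_i1/d_o1 = +1.907.
d_o2 = 104 − (-7.437) = 111.4 cm.
Lens 2: 1/d_i2 = 1/(25.6) − 1/(111.4) = 0.03009, so d_i2 = 33.24 cm; m₂ = −d_i2/d_o2 = -0.2984.
m = m₁·m₂ = (+1.907)(-0.2984) = -0.569.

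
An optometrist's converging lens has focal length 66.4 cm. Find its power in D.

f = 66.4 cm = 0.664 m.
P = 1/f = 1/(0.664 m) = +1.51 D.

P = +1.51 D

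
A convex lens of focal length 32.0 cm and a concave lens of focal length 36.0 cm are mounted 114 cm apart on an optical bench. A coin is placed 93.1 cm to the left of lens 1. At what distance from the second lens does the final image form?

Lens 1: 1/d_i1 = 1/f₁ − 1/d_o1 = 1/(32.0) − 1/(93.1) = 0.02051, so d_i1 = 48.76 cm.
The intermediate image is 48.76 cm to the right of lens 1, which is 114 − (48.76) = 65.24 cm to the left of lens 2, so d_o2 = +65.24 cm.
Lens 2 is diverging, so f₂ = −36.0 cm.
Lens 2: 1/d_i2 = 1/f₂ − 1/d_o2 = 1/(-36.0) − 1/(65.24) = -0.04311, so d_i2 = -23.2 cm.
The final image is virtual, 23.2 cm to the left of lens 2 (overall magnification ≈ -0.19).

23.2 cm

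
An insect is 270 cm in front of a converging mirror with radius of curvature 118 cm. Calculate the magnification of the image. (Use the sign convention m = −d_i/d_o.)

f = R/2 = 118/2 = 59.00 cm.
1/d_i = 1/f − 1/d_o = 1/(59.00) − 1/(270) = 0.01325, so d_i = 75.50 cm.
m = −d_i/d_o = −(75.50)/(270) = -0.280.
The image is real, inverted and reduced, in front of the mirror.

m = -0.280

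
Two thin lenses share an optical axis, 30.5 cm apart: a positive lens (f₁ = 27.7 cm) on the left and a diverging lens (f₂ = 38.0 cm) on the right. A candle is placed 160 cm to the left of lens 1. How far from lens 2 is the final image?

Lens 1: 1/d_i1 = 1/f₁ − 1/d_o1 = 1/(27.7) − 1/(160) = 0.02985, so d_i1 = 33.50 cm.
The intermediate image is 33.50 cm to the right of lens 1, which lies 3.000 cm to the right of lens 2 — a virtual object — so d_o2 = −3.000 cm.
Lens 2 is diverging, so f₂ = −38.0 cm.
Lens 2: 1/d_i2 = 1/f₂ − 1/d_o2 = 1/(-38.0) − 1/(-3.000) = 0.3070, so d_i2 = 3.26 cm.
The final image is real, 3.26 cm to the right of lens 2 (overall magnification ≈ -0.23).

3.26 cm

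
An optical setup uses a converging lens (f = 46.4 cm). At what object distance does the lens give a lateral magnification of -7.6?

m = −d_i/d_o ⇒ d_i = −m·d_o.
1/f = 1/d_o + 1/d_i = 1/d_o − 1/(m·d_o) = (1 − 1/m)/d_o, so d_o = f(1 − 1/m) = (46.40)(1 − 1/(-7.6)) = 52.5 cm.

52.5 cm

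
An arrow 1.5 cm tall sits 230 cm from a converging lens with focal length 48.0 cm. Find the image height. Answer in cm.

0.396 cm

1/d_i = 1/f − 1/d_o = 1/(48.00) − 1/(230) = 0.01649, so d_i = 60.66 cm.
m = −d_i/d_o = -0.2637.
|h_i| = |m|·h_o = 0.2637 × 1.5 = 0.396 cm. The image is real, inverted and reduced, on the far side of the lens.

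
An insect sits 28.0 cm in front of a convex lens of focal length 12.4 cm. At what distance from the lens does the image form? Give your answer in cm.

22.3 cm

Lens equation: 1/q = 1/f − 1/p = 1/(12.40) − 1/(28.0) = 0.08065 − 0.03571 = 0.04493, so q = 22.3 cm.
The image is real, inverted and reduced, on the far side of the lens.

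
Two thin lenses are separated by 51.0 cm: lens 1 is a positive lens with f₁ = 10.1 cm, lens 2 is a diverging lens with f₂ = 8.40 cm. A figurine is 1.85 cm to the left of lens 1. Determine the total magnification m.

Lens 1: 1/d_i1 = 1/(10.1) − 1/(1.85) = -0.4415, so d_i1 = -2.265 cm; m₁ = −d_i1/d_o1 = +1.224.
d_o2 = 51.0 − (-2.265) = 53.27 cm.
f₂ = −8.40 cm (diverging).
Lens 2: 1/d_i2 = 1/(-8.40) − 1/(53.27) = -0.1378, so d_i2 = -7.256 cm; m₂ = −d_i2/d_o2 = +0.1362.
m = m₁·m₂ = (+1.224)(+0.1362) = +0.167.

m = +0.167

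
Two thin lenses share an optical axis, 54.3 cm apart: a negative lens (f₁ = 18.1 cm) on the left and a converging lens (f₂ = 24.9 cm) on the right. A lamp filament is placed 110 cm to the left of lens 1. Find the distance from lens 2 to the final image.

38.7 cm

Lens 1 is diverging, so f₁ = −18.1 cm.
Lens 1: 1/d_i1 = 1/f₁ − 1/d_o1 = 1/(-18.1) − 1/(110) = -0.06434, so d_i1 = -15.54 cm.
The intermediate image is 15.54 cm to the left of lens 1 (virtual), which is 54.3 − (-15.54) = 69.84 cm to the left of lens 2, so d_o2 = +69.84 cm.
Lens 2: 1/d_i2 = 1/f₂ − 1/d_o2 = 1/(24.9) − 1/(69.84) = 0.02584, so d_i2 = 38.7 cm.
The final image is real, 38.7 cm to the right of lens 2 (overall magnification ≈ -0.078).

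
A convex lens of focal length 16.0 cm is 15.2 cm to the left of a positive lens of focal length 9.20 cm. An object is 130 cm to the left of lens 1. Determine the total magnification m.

Lens 1: 1/d_i1 = 1/(16.0) − 1/(130) = 0.05481, so d_i1 = 18.25 cm; m₁ = −d_i1/d_o1 = -0.1404.
d_o2 = 15.2 − (18.25) = -3.050 cm (virtual object).
Lens 2: 1/d_i2 = 1/(9.20) − 1/(-3.050) = 0.4366, so d_i2 = 2.291 cm; m₂ = −d_i2/d_o2 = +0.7510.
m = m₁·m₂ = (-0.1404)(+0.7510) = -0.105.

m = -0.105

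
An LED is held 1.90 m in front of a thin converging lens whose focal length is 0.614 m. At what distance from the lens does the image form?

Lens equation: 1/d_i = 1/f − 1/d_o = 1/(0.6140) − 1/(1.90) = 1.629 − 0.5263 = 1.102, so d_i = 0.907 m.
The image is real, inverted and reduced, on the far side of the lens.

0.907 m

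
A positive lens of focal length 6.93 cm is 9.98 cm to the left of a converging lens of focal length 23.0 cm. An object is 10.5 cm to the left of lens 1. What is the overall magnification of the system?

m = -1.34

Lens 1: 1/d_i1 = 1/(6.93) − 1/(10.5) = 0.04906, so d_i1 = 20.38 cm; m₁ = −d_i1/d_o1 = -1.941.
d_o2 = 9.98 − (20.38) = -10.40 cm (virtual object).
Lens 2: 1/d_i2 = 1/(23.0) − 1/(-10.40) = 0.1396, so d_i2 = 7.162 cm; m₂ = −d_i2/d_o2 = +0.6886.
m = m₁·m₂ = (-1.941)(+0.6886) = -1.34.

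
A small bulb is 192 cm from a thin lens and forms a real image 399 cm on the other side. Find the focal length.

Real image ⇒ d_i = +399 cm.
1/f = 1/d_o + 1/d_i = 1/(192) + 1/(399) = 0.007715, so f = 130 cm.
Since f is positive, the thin lens is converging.

f = 130 cm (converging)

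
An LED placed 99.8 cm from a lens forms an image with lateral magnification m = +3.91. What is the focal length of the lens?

m = −d_i/d_o ⇒ d_i = −m·d_o = −(+3.91)·(99.8) = -390.2 cm.
1/f = 1/d_o + 1/d_i = 1/(99.8) + 1/(-390.2) = 0.007457, so f = 134 cm.
Since f is positive, the lens is converging.

f = 134 cm (converging)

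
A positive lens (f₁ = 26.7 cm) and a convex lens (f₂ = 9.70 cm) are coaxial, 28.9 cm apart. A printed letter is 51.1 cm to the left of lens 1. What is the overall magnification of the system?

m = -0.289

Lens 1: 1/d_i1 = 1/(26.7) − 1/(51.1) = 0.01788, so d_i1 = 55.92 cm; m₁ = −d_i1/d_o1 = -1.094.
d_o2 = 28.9 − (55.92) = -27.02 cm (virtual object).
Lens 2: 1/d_i2 = 1/(9.70) − 1/(-27.02) = 0.1401, so d_i2 = 7.138 cm; m₂ = −d_i2/d_o2 = +0.2642.
m = m₁·m₂ = (-1.094)(+0.2642) = -0.289.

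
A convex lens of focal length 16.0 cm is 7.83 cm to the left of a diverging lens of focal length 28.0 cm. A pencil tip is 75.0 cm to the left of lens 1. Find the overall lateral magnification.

Lens 1: 1/d_i1 = 1/(16.0) − 1/(75.0) = 0.04917, so d_i1 = 20.34 cm; m₁ = −d_i1/d_o1 = -0.2712.
d_o2 = 7.83 − (20.34) = -12.51 cm (virtual object).
f₂ = −28.0 cm (diverging).
Lens 2: 1/d_i2 = 1/(-28.0) − 1/(-12.51) = 0.04422, so d_i2 = 22.61 cm; m₂ = −d_i2/d_o2 = +1.808.
m = m₁·m₂ = (-0.2712)(+1.808) = -0.490.

m = -0.490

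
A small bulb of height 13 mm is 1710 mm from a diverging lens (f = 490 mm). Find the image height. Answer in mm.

2.90 mm

For a diverging lens, f = -490 mm.
1/d_i = 1/f − 1/d_o = 1/(-490.0) − 1/(1710) = -0.002626, so d_i = -380.9 mm.
m = −d_i/d_o = +0.2227.
|h_i| = |m|·h_o = 0.2227 × 13 = 2.90 mm. The image is virtual, upright and reduced, on the same side as the object.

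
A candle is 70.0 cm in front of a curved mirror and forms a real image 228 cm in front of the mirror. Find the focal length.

Real image ⇒ d_i = +228 cm.
1/f = 1/d_o + 1/d_i = 1/(70.0) + 1/(228) = 0.01867, so f = 53.6 cm.
Since f is positive, the curved mirror is concave.

f = 53.6 cm (concave)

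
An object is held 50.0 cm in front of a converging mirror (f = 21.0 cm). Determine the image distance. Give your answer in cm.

Mirror equation: 1/d_i = 1/f − 1/d_o = 1/(21.00) − 1/(50.0) = 0.04762 − 0.02000 = 0.02762, so d_i = 36.2 cm.
The image is real, inverted and reduced, in front of the mirror.

36.2 cm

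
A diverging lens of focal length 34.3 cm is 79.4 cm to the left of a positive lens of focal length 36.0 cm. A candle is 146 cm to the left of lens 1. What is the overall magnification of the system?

m = -0.0962

f₁ = −34.3 cm (diverging).
Lens 1: 1/d_i1 = 1/(-34.3) − 1/(146) = -0.03600, so d_i1 = -27.77 cm; m₁ = −d_i1/d_o1 = +0.1902.
d_o2 = 79.4 − (-27.77) = 107.2 cm.
Lens 2: 1/d_i2 = 1/(36.0) − 1/(107.2) = 0.01845, so d_i2 = 54.20 cm; m₂ = −d_i2/d_o2 = -0.5056.
m = m₁·m₂ = (+0.1902)(-0.5056) = -0.0962.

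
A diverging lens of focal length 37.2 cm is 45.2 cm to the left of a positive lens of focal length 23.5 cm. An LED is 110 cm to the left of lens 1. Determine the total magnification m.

f₁ = −37.2 cm (diverging).
Lens 1: 1/d_i1 = 1/(-37.2) − 1/(110) = -0.03597, so d_i1 = -27.80 cm; m₁ = −d_i1/d_o1 = +0.2527.
d_o2 = 45.2 − (-27.80) = 73.00 cm.
Lens 2: 1/d_i2 = 1/(23.5) − 1/(73.00) = 0.02885, so d_i2 = 34.66 cm; m₂ = −d_i2/d_o2 = -0.4747.
m = m₁·m₂ = (+0.2527)(-0.4747) = -0.120.

m = -0.120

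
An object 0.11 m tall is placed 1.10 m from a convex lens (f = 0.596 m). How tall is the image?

1/d_i = 1/f − 1/d_o = 1/(0.5960) − 1/(1.10) = 0.7688, so d_i = 1.301 m.
m = −d_i/d_o = -1.183.
|h_i| = |m|·h_o = 1.183 × 0.11 = 0.130 m. The image is real, inverted and enlarged, on the far side of the lens.

0.130 m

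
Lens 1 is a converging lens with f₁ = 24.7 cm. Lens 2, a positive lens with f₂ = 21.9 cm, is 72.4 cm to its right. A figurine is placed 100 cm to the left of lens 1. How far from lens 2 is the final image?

Lens 1: 1/d_i1 = 1/f₁ − 1/d_o1 = 1/(24.7) − 1/(100) = 0.03049, so d_i1 = 32.80 cm.
The intermediate image is 32.80 cm to the right of lens 1, which is 72.4 − (32.80) = 39.60 cm to the left of lens 2, so d_o2 = +39.60 cm.
Lens 2: 1/d_i2 = 1/f₂ − 1/d_o2 = 1/(21.9) − 1/(39.60) = 0.02041, so d_i2 = 49.0 cm.
The final image is real, 49.0 cm to the right of lens 2 (overall magnification ≈ 0.41).

49.0 cm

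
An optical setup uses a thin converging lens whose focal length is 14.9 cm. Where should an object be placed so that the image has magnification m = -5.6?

17.6 cm

m = −d_i/d_o ⇒ d_i = −m·d_o.
1/f = 1/d_o + 1/d_i = 1/d_o − 1/(m·d_o) = (1 − 1/m)/d_o, so d_o = f(1 − 1/m) = (14.90)(1 − 1/(-5.6)) = 17.6 cm.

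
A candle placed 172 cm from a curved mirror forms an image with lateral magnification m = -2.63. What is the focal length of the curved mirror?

m = −d_i/d_o ⇒ d_i = −m·d_o = −(-2.63)·(172) = 452.4 cm.
1/f = 1/d_o + 1/d_i = 1/(172) + 1/(452.4) = 0.008024, so f = 125 cm.
Since f is positive, the curved mirror is concave.

f = 125 cm (concave)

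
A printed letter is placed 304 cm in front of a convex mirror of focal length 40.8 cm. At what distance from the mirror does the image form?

36.0 cm

For a convex mirror, f = -40.8 cm.
Mirror equation: 1/d_i = 1/f − 1/d_o = 1/(-40.80) − 1/(304) = -0.02451 − 0.003289 = -0.02780, so d_i = -36.0 cm.
The image is virtual, upright and reduced, behind the mirror.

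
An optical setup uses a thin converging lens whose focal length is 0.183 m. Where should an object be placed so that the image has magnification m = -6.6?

0.211 m

m = −d_i/d_o ⇒ d_i = −m·d_o.
1/f = 1/d_o + 1/d_i = 1/d_o − 1/(m·d_o) = (1 − 1/m)/d_o, so d_o = f(1 − 1/m) = (0.1830)(1 − 1/(-6.6)) = 0.211 m.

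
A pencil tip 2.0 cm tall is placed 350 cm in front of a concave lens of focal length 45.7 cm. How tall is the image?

0.231 cm

For a concave lens, f = -45.7 cm.
1/d_i = 1/f − 1/d_o = 1/(-45.70) − 1/(350) = -0.02474, so d_i = -40.42 cm.
m = −d_i/d_o = +0.1155.
|h_i| = |m|·h_o = 0.1155 × 2.0 = 0.231 cm. The image is virtual, upright and reduced, on the same side as the object.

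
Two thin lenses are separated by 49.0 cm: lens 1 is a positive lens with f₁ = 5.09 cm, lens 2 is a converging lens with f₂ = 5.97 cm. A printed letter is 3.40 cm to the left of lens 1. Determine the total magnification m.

m = -0.338

Lens 1: 1/d_i1 = 1/(5.09) − 1/(3.40) = -0.09765, so d_i1 = -10.24 cm; m₁ = −d_i1/d_o1 = +3.012.
d_o2 = 49.0 − (-10.24) = 59.24 cm.
Lens 2: 1/d_i2 = 1/(5.97) − 1/(59.24) = 0.1506, so d_i2 = 6.639 cm; m₂ = −d_i2/d_o2 = -0.1121.
m = m₁·m₂ = (+3.012)(-0.1121) = -0.338.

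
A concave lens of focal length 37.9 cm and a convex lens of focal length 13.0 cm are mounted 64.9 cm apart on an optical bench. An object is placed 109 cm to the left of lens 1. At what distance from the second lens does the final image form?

Lens 1 is diverging, so f₁ = −37.9 cm.
Lens 1: 1/d_i1 = 1/f₁ − 1/d_o1 = 1/(-37.9) − 1/(109) = -0.03556, so d_i1 = -28.12 cm.
The intermediate image is 28.12 cm to the left of lens 1 (virtual), which is 64.9 − (-28.12) = 93.02 cm to the left of lens 2, so d_o2 = +93.02 cm.
Lens 2: 1/d_i2 = 1/f₂ − 1/d_o2 = 1/(13.0) − 1/(93.02) = 0.06617, so d_i2 = 15.1 cm.
The final image is real, 15.1 cm to the right of lens 2 (overall magnification ≈ -0.042).

15.1 cm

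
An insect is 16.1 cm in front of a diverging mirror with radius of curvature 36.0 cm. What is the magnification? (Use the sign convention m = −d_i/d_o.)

f = R/2 = 36.0/2 = 18.00 cm; for a diverging mirror, f = -18.00 cm.
1/d_i = 1/f − 1/d_o = 1/(-18.00) − 1/(16.1) = -0.1177, so d_i = -8.499 cm.
m = −d_i/d_o = −(-8.499)/(16.1) = +0.528.
The image is virtual, upright and reduced, behind the mirror.

m = +0.528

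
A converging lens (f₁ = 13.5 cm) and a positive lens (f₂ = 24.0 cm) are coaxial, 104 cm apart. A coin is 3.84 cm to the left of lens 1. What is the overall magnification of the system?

m = -0.393

Lens 1: 1/d_i1 = 1/(13.5) − 1/(3.84) = -0.1863, so d_i1 = -5.366 cm; m₁ = −d_i1/d_o1 = +1.397.
d_o2 = 104 − (-5.366) = 109.4 cm.
Lens 2: 1/d_i2 = 1/(24.0) − 1/(109.4) = 0.03253, so d_i2 = 30.74 cm; m₂ = −d_i2/d_o2 = -0.2810.
m = m₁·m₂ = (+1.397)(-0.2810) = -0.393.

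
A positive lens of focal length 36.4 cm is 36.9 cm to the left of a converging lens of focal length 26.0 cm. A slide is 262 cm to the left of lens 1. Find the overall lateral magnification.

m = -0.134

Lens 1: 1/d_i1 = 1/(36.4) − 1/(262) = 0.02366, so d_i1 = 42.27 cm; m₁ = −d_i1/d_o1 = -0.1613.
d_o2 = 36.9 − (42.27) = -5.370 cm (virtual object).
Lens 2: 1/d_i2 = 1/(26.0) − 1/(-5.370) = 0.2247, so d_i2 = 4.451 cm; m₂ = −d_i2/d_o2 = +0.8288.
m = m₁·m₂ = (-0.1613)(+0.8288) = -0.134.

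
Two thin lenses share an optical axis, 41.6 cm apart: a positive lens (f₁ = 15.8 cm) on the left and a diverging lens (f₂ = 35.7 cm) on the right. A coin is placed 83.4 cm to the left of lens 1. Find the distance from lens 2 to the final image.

13.7 cm

Lens 1: 1/d_i1 = 1/f₁ − 1/d_o1 = 1/(15.8) − 1/(83.4) = 0.05130, so d_i1 = 19.49 cm.
The intermediate image is 19.49 cm to the right of lens 1, which is 41.6 − (19.49) = 22.11 cm to the left of lens 2, so d_o2 = +22.11 cm.
Lens 2 is diverging, so f₂ = −35.7 cm.
Lens 2: 1/d_i2 = 1/f₂ − 1/d_o2 = 1/(-35.7) − 1/(22.11) = -0.07324, so d_i2 = -13.7 cm.
The final image is virtual, 13.7 cm to the left of lens 2 (overall magnification ≈ -0.14).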